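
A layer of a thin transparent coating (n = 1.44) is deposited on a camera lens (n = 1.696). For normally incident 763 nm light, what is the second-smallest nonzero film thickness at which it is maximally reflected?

At the upper boundary (n = 1.0 to n = 1.44) the reflected ray undergoes a half-wave phase shift.
Bottom surface (1.44 → 1.696): reflection off a higher-index medium gives a half-wave phase shift.
Zero or two π shifts → no net half-wave offset.
So the condition for constructive reflection is 2 n t = m λ.
The second-smallest nonzero thickness corresponds to m = 2: t = m λ / (2 n) = 2.00 × 763 / (2 × 1.44) = 530 nm.

530 nm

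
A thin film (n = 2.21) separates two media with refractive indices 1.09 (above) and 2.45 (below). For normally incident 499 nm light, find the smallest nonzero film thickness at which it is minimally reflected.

56.4 nm

At the upper boundary (n = 1.09 to n = 2.21) the reflected ray undergoes a half-wave phase shift.
At the lower boundary (n = 2.21 to n = 2.45) the reflected ray undergoes a half-wave phase shift.
The two reflections carry the same phase change, so no net offset.
With no net inversion, destructive interference in reflection requires 2 n t = (m + ½) λ.
Minimum at m = 0: t = λ / (4 n) = 499 / (4 × 2.21) = 56.4 nm.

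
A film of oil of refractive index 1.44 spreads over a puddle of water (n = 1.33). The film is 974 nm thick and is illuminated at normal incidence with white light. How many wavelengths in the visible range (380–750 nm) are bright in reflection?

3

Top surface (1.0 → 1.44): reflection off a higher-index medium gives a half-wave phase shift.
Bottom surface (1.44 → 1.33): reflection off a lower-index medium gives no phase shift.
Exactly one π shift → a net half-wave offset.
For maximum reflection here: 2 n t = (m + ½) λ.
λ = 2 n t / (m + ½) = 2805 / (m + ½) nm.
m=3: 801 nm (IR); m=4: 623 nm (visible); m=5: 510 nm (visible); m=6: 432 nm (visible); m=7: 374 nm (UV).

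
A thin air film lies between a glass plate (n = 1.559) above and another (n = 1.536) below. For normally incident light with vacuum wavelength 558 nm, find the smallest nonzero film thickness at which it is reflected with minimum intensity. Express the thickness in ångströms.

Ray reflecting at the top interface goes from n = 1.559 toward n = 1.0: no phase shift.
Ray reflecting at the bottom interface goes from n = 1.0 toward n = 1.536: a half-wave phase shift.
Net: one phase inversion between the two reflected rays.
For weak reflection here: 2 n t = m λ.
Minimum nonzero at m = 1: t = λ / (2 n) = 558 / (2 × 1.0) = 279 nm.

2790 Å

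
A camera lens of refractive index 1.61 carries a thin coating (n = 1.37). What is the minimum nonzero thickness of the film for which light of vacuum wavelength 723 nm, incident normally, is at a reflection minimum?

At the upper boundary (n = 1.0 to n = 1.37) the reflected ray undergoes a half-wave phase shift.
Bottom surface (1.37 → 1.61): reflection off a higher-index medium gives a half-wave phase shift.
Net: no relative phase inversion (both shifts match).
For dark reflection here: 2 n t = (m + ½) λ.
Minimum at m = 0: t = λ / (4 n) = 723 / (4 × 1.37) = 132 nm.

132 nm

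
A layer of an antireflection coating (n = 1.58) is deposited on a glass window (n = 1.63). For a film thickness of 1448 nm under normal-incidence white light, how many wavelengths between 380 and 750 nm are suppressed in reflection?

Top surface (1.0 → 1.58): reflection off a higher-index medium gives a half-wave phase shift.
Bottom surface (1.58 → 1.63): reflection off a higher-index medium gives a half-wave phase shift.
Zero or two π shifts → no net half-wave offset.
With no net inversion, destructive interference in reflection requires 2 n t = (m + ½) λ.
λ = 2 n t / (m + ½) = 4576 / (m + ½) nm.
m=5: 832 nm (IR); m=6: 704 nm (visible); m=7: 610 nm (visible); m=8: 538 nm (visible); m=9: 482 nm (visible); m=10: 436 nm (visible); m=11: 398 nm (visible); m=12: 366 nm (UV).

6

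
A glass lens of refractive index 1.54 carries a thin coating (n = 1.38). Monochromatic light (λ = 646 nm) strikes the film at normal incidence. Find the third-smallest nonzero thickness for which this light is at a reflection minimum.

585 nm

At the upper boundary (n = 1.0 to n = 1.38) the reflected ray undergoes a half-wave phase shift.
At the lower boundary (n = 1.38 to n = 1.54) the reflected ray undergoes a half-wave phase shift.
The two reflections carry the same phase change, so no net offset.
So the condition for destructive reflection is 2 n t = (m + ½) λ.
The third-smallest nonzero thickness corresponds to m = 2: t = (m + ½) λ / (2 n) = 2.50 × 646 / (2 × 1.38) = 585 nm.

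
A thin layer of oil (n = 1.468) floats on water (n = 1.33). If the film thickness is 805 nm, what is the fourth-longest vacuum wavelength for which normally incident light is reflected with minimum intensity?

Top surface (1.0 → 1.468): reflection off a higher-index medium gives a half-wave phase shift.
Ray reflecting at the bottom interface goes from n = 1.468 toward n = 1.33: no phase shift.
The two reflections differ by half a wavelength.
For weak reflection here: 2 n t = m λ.
λ = 2 n t / m. The fourth-longest wavelength is m = 4: λ = 2 × 1.468 × 805 / 4.00 = 591 nm.

591 nm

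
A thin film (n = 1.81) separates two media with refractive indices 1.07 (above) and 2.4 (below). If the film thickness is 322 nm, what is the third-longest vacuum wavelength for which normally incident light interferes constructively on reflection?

389 nm

Ray reflecting at the top interface goes from n = 1.07 toward n = 1.81: a half-wave phase shift.
Bottom surface (1.81 → 2.4): reflection off a higher-index medium gives a half-wave phase shift.
The two reflections carry the same phase change, so no net offset.
So the condition for constructive reflection is 2 n t = m λ.
λ = 2 n t / m. The third-longest wavelength is m = 3: λ = 2 × 1.81 × 322 / 3.00 = 389 nm.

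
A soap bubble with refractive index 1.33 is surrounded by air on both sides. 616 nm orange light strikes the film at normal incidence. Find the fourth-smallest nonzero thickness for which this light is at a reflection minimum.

Top surface (1.0 → 1.33): reflection off a higher-index medium gives a half-wave phase shift.
At the lower boundary (n = 1.33 to n = 1.0) the reflected ray undergoes no phase shift.
Exactly one π shift → a net half-wave offset.
With one net inversion, destructive interference in reflection requires 2 n t = m λ.
The fourth-smallest nonzero thickness corresponds to m = 4: t = m λ / (2 n) = 4.00 × 616 / (2 × 1.33) = 926 nm.

926 nm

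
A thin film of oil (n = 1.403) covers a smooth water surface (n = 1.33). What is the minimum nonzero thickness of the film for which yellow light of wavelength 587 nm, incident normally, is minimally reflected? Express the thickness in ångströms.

2092 Å

At the upper boundary (n = 1.0 to n = 1.403) the reflected ray undergoes a half-wave phase shift.
Bottom surface (1.403 → 1.33): reflection off a lower-index medium gives no phase shift.
Net: one phase inversion between the two reflected rays.
With one net inversion, destructive interference in reflection requires 2 n t = m λ.
Minimum nonzero at m = 1: t = λ / (2 n) = 587 / (2 × 1.403) = 209 nm.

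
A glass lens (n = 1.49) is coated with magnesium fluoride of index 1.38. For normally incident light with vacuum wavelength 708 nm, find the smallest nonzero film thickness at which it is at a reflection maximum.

Ray reflecting at the top interface goes from n = 1.0 toward n = 1.38: a half-wave phase shift.
Ray reflecting at the bottom interface goes from n = 1.38 toward n = 1.49: a half-wave phase shift.
The two reflections carry the same phase change, so no net offset.
For bright reflection here: 2 n t = m λ.
Minimum nonzero at m = 1: t = λ / (2 n) = 708 / (2 × 1.38) = 257 nm.

257 nm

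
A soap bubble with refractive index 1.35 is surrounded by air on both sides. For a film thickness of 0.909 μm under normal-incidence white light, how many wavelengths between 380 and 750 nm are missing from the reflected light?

Top surface (1.0 → 1.35): reflection off a higher-index medium gives a half-wave phase shift.
Ray reflecting at the bottom interface goes from n = 1.35 toward n = 1.0: no phase shift.
Exactly one π shift → a net half-wave offset.
For dark reflection here: 2 n t = m λ.
λ = 2 n t / m = 2454 / m nm.
m=3: 818 nm (IR); m=4: 614 nm (visible); m=5: 491 nm (visible); m=6: 409 nm (visible); m=7: 351 nm (UV).

3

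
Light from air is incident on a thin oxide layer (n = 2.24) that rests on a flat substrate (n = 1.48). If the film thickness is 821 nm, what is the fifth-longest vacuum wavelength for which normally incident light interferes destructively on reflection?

736 nm

Ray reflecting at the top interface goes from n = 1.0 toward n = 2.24: a half-wave phase shift.
At the lower boundary (n = 2.24 to n = 1.48) the reflected ray undergoes no phase shift.
The two reflections differ by half a wavelength.
For minimum reflection here: 2 n t = m λ.
λ = 2 n t / m. The fifth-longest wavelength is m = 5: λ = 2 × 2.24 × 821 / 5.00 = 736 nm.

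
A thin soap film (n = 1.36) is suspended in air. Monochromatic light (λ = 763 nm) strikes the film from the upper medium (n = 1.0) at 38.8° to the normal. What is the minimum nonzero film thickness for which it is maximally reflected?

158 nm

Ray reflecting at the top interface goes from n = 1.0 toward n = 1.36: a half-wave phase shift.
At the lower boundary (n = 1.36 to n = 1.0) the reflected ray undergoes no phase shift.
Exactly one π shift → a net half-wave offset.
For strong reflection here: 2 n t cos θ_r = (m + ½) λ.
Snell's law: 1.0 sin 38.8° = 1.36 sin θ_r → sin θ_r = 0.461, cos θ_r = 0.888.
Minimum at m = 0: t = λ / (4 n cos θ_r) = 763 / (4 × 1.36 × 0.888) = 158 nm.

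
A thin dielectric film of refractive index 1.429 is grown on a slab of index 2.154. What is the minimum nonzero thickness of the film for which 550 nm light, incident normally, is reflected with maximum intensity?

At the upper boundary (n = 1.0 to n = 1.429) the reflected ray undergoes a half-wave phase shift.
At the lower boundary (n = 1.429 to n = 2.154) the reflected ray undergoes a half-wave phase shift.
Net: no relative phase inversion (both shifts match).
So the condition for constructive reflection is 2 n t = m λ.
Minimum nonzero at m = 1: t = λ / (2 n) = 550 / (2 × 1.429) = 192 nm.

192 nm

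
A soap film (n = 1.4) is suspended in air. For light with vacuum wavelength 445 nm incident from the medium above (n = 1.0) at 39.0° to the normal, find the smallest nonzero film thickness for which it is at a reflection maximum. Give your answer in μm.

Top surface (1.0 → 1.4): reflection off a higher-index medium gives a half-wave phase shift.
At the lower boundary (n = 1.4 to n = 1.0) the reflected ray undergoes no phase shift.
Net: one phase inversion between the two reflected rays.
So the condition for constructive reflection is 2 n t cos θ_r = (m + ½) λ.
Snell's law: 1.0 sin 39.0° = 1.4 sin θ_r → sin θ_r = 0.450, cos θ_r = 0.893.
Minimum at m = 0: t = λ / (4 n cos θ_r) = 445 / (4 × 1.4 × 0.893) = 89.0 nm.

0.0890 μm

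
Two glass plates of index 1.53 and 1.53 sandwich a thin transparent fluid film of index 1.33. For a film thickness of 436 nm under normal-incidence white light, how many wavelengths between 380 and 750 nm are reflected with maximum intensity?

1

Top surface (1.53 → 1.33): reflection off a lower-index medium gives no phase shift.
Ray reflecting at the bottom interface goes from n = 1.33 toward n = 1.53: a half-wave phase shift.
The two reflections differ by half a wavelength.
For bright reflection here: 2 n t = (m + ½) λ.
λ = 2 n t / (m + ½) = 1160 / (m + ½) nm.
m=1: 773 nm (IR); m=2: 464 nm (visible); m=3: 331 nm (UV).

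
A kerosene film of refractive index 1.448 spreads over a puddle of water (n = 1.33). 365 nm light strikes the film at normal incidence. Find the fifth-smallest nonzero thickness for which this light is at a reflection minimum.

630 nm

Top surface (1.0 → 1.448): reflection off a higher-index medium gives a half-wave phase shift.
Bottom surface (1.448 → 1.33): reflection off a lower-index medium gives no phase shift.
The two reflections differ by half a wavelength.
For dark reflection here: 2 n t = m λ.
The fifth-smallest nonzero thickness corresponds to m = 5: t = m λ / (2 n) = 5.00 × 365 / (2 × 1.448) = 630 nm.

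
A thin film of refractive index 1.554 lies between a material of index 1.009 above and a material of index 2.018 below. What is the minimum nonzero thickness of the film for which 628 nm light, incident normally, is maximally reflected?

202 nm

Ray reflecting at the top interface goes from n = 1.009 toward n = 1.554: a half-wave phase shift.
Ray reflecting at the bottom interface goes from n = 1.554 toward n = 2.018: a half-wave phase shift.
Net: no relative phase inversion (both shifts match).
So the condition for constructive reflection is 2 n t = m λ.
Minimum nonzero at m = 1: t = λ / (2 n) = 628 / (2 × 1.554) = 202 nm.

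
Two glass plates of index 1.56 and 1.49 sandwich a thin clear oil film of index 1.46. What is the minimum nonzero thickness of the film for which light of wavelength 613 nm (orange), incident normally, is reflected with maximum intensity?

105 nm

Ray reflecting at the top interface goes from n = 1.56 toward n = 1.46: no phase shift.
At the lower boundary (n = 1.46 to n = 1.49) the reflected ray undergoes a half-wave phase shift.
The two reflections differ by half a wavelength.
With one net inversion, constructive interference in reflection requires 2 n t = (m + ½) λ.
Minimum at m = 0: t = λ / (4 n) = 613 / (4 × 1.46) = 105 nm.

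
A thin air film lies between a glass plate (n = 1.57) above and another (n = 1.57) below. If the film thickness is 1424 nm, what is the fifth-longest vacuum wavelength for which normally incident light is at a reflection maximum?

Ray reflecting at the top interface goes from n = 1.57 toward n = 1.0: no phase shift.
At the lower boundary (n = 1.0 to n = 1.57) the reflected ray undergoes a half-wave phase shift.
Exactly one π shift → a net half-wave offset.
With one net inversion, constructive interference in reflection requires 2 n t = (m + ½) λ.
λ = 2 n t / (m + ½). The fifth-longest wavelength is m = 4: λ = 2 × 1.0 × 1424 / 4.50 = 633 nm.

633 nm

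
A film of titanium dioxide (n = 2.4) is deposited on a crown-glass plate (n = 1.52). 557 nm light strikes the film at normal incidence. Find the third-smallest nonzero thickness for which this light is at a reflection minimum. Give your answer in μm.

At the upper boundary (n = 1.0 to n = 2.4) the reflected ray undergoes a half-wave phase shift.
Bottom surface (2.4 → 1.52): reflection off a lower-index medium gives no phase shift.
Net: one phase inversion between the two reflected rays.
With one net inversion, destructive interference in reflection requires 2 n t = m λ.
The third-smallest nonzero thickness corresponds to m = 3: t = m λ / (2 n) = 3.00 × 557 / (2 × 2.4) = 348 nm.

0.348 μm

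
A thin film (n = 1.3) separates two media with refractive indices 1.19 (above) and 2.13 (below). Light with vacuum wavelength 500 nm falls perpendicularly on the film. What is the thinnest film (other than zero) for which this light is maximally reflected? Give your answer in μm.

0.192 μm

At the upper boundary (n = 1.19 to n = 1.3) the reflected ray undergoes a half-wave phase shift.
At the lower boundary (n = 1.3 to n = 2.13) the reflected ray undergoes a half-wave phase shift.
Zero or two π shifts → no net half-wave offset.
So the condition for constructive reflection is 2 n t = m λ.
Minimum nonzero at m = 1: t = λ / (2 n) = 500 / (2 × 1.3) = 192 nm.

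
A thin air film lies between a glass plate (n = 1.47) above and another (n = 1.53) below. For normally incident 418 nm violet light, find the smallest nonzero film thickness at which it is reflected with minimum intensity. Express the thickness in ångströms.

Top surface (1.47 → 1.0): reflection off a lower-index medium gives no phase shift.
Bottom surface (1.0 → 1.53): reflection off a higher-index medium gives a half-wave phase shift.
Exactly one π shift → a net half-wave offset.
With one net inversion, destructive interference in reflection requires 2 n t = m λ.
Minimum nonzero at m = 1: t = λ / (2 n) = 418 / (2 × 1.0) = 209 nm.

2090 Å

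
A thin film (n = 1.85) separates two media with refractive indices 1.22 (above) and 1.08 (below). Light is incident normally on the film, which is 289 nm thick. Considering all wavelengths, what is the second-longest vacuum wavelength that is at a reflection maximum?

713 nm

At the upper boundary (n = 1.22 to n = 1.85) the reflected ray undergoes a half-wave phase shift.
Bottom surface (1.85 → 1.08): reflection off a lower-index medium gives no phase shift.
Net: one phase inversion between the two reflected rays.
So the condition for constructive reflection is 2 n t = (m + ½) λ.
λ = 2 n t / (m + ½). The second-longest wavelength is m = 1: λ = 2 × 1.85 × 289 / 1.50 = 713 nm.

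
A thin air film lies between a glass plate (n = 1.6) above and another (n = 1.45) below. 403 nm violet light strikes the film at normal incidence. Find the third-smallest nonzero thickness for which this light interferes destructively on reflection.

605 nm

Ray reflecting at the top interface goes from n = 1.6 toward n = 1.0: no phase shift.
Ray reflecting at the bottom interface goes from n = 1.0 toward n = 1.45: a half-wave phase shift.
The two reflections differ by half a wavelength.
For minimum reflection here: 2 n t = m λ.
The third-smallest nonzero thickness corresponds to m = 3: t = m λ / (2 n) = 3.00 × 403 / (2 × 1.0) = 605 nm.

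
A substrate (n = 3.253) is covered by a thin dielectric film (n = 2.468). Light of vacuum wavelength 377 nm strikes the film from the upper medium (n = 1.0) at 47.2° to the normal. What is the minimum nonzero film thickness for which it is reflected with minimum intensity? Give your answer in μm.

At the upper boundary (n = 1.0 to n = 2.468) the reflected ray undergoes a half-wave phase shift.
Ray reflecting at the bottom interface goes from n = 2.468 toward n = 3.253: a half-wave phase shift.
Zero or two π shifts → no net half-wave offset.
So the condition for destructive reflection is 2 n t cos θ_r = (m + ½) λ.
Snell's law: 1.0 sin 47.2° = 2.468 sin θ_r → sin θ_r = 0.297, cos θ_r = 0.955.
Minimum at m = 0: t = λ / (4 n cos θ_r) = 377 / (4 × 2.468 × 0.955) = 40.0 nm.

0.0400 μm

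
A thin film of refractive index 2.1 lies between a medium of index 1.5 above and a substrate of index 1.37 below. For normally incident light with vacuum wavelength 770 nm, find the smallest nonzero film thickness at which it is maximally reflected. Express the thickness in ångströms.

917 Å

Ray reflecting at the top interface goes from n = 1.5 toward n = 2.1: a half-wave phase shift.
Ray reflecting at the bottom interface goes from n = 2.1 toward n = 1.37: no phase shift.
Net: one phase inversion between the two reflected rays.
So the condition for constructive reflection is 2 n t = (m + ½) λ.
Minimum at m = 0: t = λ / (4 n) = 770 / (4 × 2.1) = 91.7 nm.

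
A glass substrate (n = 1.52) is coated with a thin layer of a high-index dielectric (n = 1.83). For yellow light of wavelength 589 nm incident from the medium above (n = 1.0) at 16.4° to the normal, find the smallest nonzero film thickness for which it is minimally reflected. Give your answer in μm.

0.163 μm

Top surface (1.0 → 1.83): reflection off a higher-index medium gives a half-wave phase shift.
Bottom surface (1.83 → 1.52): reflection off a lower-index medium gives no phase shift.
The two reflections differ by half a wavelength.
With one net inversion, destructive interference in reflection requires 2 n t cos θ_r = m λ.
Snell's law: 1.0 sin 16.4° = 1.83 sin θ_r → sin θ_r = 0.154, cos θ_r = 0.988.
Minimum nonzero at m = 1: t = λ / (2 n cos θ_r) = 589 / (2 × 1.83 × 0.988) = 163 nm.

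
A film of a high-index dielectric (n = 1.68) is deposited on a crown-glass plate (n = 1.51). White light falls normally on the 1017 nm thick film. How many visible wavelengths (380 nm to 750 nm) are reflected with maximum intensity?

4

At the upper boundary (n = 1.0 to n = 1.68) the reflected ray undergoes a half-wave phase shift.
At the lower boundary (n = 1.68 to n = 1.51) the reflected ray undergoes no phase shift.
Exactly one π shift → a net half-wave offset.
For maximum reflection here: 2 n t = (m + ½) λ.
λ = 2 n t / (m + ½) = 3417 / (m + ½) nm.
m=4: 759 nm (IR); m=5: 621 nm (visible); m=6: 526 nm (visible); m=7: 456 nm (visible); m=8: 402 nm (visible); m=9: 360 nm (UV).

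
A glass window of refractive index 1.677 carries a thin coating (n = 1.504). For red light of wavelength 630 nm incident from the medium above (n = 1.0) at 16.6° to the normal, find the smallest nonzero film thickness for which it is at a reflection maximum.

At the upper boundary (n = 1.0 to n = 1.504) the reflected ray undergoes a half-wave phase shift.
At the lower boundary (n = 1.504 to n = 1.677) the reflected ray undergoes a half-wave phase shift.
The two reflections carry the same phase change, so no net offset.
With no net inversion, constructive interference in reflection requires 2 n t cos θ_r = m λ.
Snell's law: 1.0 sin 16.6° = 1.504 sin θ_r → sin θ_r = 0.190, cos θ_r = 0.982.
Minimum nonzero at m = 1: t = λ / (2 n cos θ_r) = 630 / (2 × 1.504 × 0.982) = 213 nm.

213 nm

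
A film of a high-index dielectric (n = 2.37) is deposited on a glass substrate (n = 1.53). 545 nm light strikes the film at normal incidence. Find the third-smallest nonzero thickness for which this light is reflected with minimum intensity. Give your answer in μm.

At the upper boundary (n = 1.0 to n = 2.37) the reflected ray undergoes a half-wave phase shift.
At the lower boundary (n = 2.37 to n = 1.53) the reflected ray undergoes no phase shift.
The two reflections differ by half a wavelength.
With one net inversion, destructive interference in reflection requires 2 n t = m λ.
The third-smallest nonzero thickness corresponds to m = 3: t = m λ / (2 n) = 3.00 × 545 / (2 × 2.37) = 345 nm.

0.345 μm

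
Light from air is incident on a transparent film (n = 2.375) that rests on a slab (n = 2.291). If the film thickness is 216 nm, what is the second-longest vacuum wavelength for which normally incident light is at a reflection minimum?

513 nm

Top surface (1.0 → 2.375): reflection off a higher-index medium gives a half-wave phase shift.
At the lower boundary (n = 2.375 to n = 2.291) the reflected ray undergoes no phase shift.
Exactly one π shift → a net half-wave offset.
For weak reflection here: 2 n t = m λ.
λ = 2 n t / m. The second-longest wavelength is m = 2: λ = 2 × 2.375 × 216 / 2.00 = 513 nm.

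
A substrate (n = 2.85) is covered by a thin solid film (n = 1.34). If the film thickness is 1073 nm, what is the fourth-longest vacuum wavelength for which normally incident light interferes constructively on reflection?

Ray reflecting at the top interface goes from n = 1.0 toward n = 1.34: a half-wave phase shift.
Bottom surface (1.34 → 2.85): reflection off a higher-index medium gives a half-wave phase shift.
Net: no relative phase inversion (both shifts match).
So the condition for constructive reflection is 2 n t = m λ.
λ = 2 n t / m. The fourth-longest wavelength is m = 4: λ = 2 × 1.34 × 1073 / 4.00 = 719 nm.

719 nm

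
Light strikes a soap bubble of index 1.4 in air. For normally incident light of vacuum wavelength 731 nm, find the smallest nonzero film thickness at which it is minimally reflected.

Ray reflecting at the top interface goes from n = 1.0 toward n = 1.4: a half-wave phase shift.
At the lower boundary (n = 1.4 to n = 1.0) the reflected ray undergoes no phase shift.
Exactly one π shift → a net half-wave offset.
For minimum reflection here: 2 n t = m λ.
Minimum nonzero at m = 1: t = λ / (2 n) = 731 / (2 × 1.4) = 261 nm.

261 nm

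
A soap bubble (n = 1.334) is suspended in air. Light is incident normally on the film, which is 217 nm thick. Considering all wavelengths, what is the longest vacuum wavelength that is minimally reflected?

At the upper boundary (n = 1.0 to n = 1.334) the reflected ray undergoes a half-wave phase shift.
Bottom surface (1.334 → 1.0): reflection off a lower-index medium gives no phase shift.
Net: one phase inversion between the two reflected rays.
For minimum reflection here: 2 n t = m λ.
λ = 2 n t / m. The longest wavelength is m = 1: λ = 2 × 1.334 × 217 / 1.00 = 579 nm.

579 nm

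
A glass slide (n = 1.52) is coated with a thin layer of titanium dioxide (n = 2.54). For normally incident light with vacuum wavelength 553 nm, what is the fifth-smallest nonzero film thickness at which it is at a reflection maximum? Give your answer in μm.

0.490 μm

Ray reflecting at the top interface goes from n = 1.0 toward n = 2.54: a half-wave phase shift.
Ray reflecting at the bottom interface goes from n = 2.54 toward n = 1.52: no phase shift.
The two reflections differ by half a wavelength.
For strong reflection here: 2 n t = (m + ½) λ.
The fifth-smallest nonzero thickness corresponds to m = 4: t = (m + ½) λ / (2 n) = 4.50 × 553 / (2 × 2.54) = 490 nm.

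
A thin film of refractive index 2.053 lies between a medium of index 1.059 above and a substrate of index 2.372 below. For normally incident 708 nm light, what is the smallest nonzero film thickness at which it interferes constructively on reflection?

172 nm

At the upper boundary (n = 1.059 to n = 2.053) the reflected ray undergoes a half-wave phase shift.
Bottom surface (2.053 → 2.372): reflection off a higher-index medium gives a half-wave phase shift.
The two reflections carry the same phase change, so no net offset.
So the condition for constructive reflection is 2 n t = m λ.
The smallest nonzero thickness corresponds to m = 1: t = m λ / (2 n) = 1.00 × 708 / (2 × 2.053) = 172 nm.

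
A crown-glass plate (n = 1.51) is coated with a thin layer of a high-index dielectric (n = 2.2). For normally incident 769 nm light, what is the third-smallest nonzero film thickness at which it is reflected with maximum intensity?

437 nm

Top surface (1.0 → 2.2): reflection off a higher-index medium gives a half-wave phase shift.
Ray reflecting at the bottom interface goes from n = 2.2 toward n = 1.51: no phase shift.
Net: one phase inversion between the two reflected rays.
With one net inversion, constructive interference in reflection requires 2 n t = (m + ½) λ.
The third-smallest nonzero thickness corresponds to m = 2: t = (m + ½) λ / (2 n) = 2.50 × 769 / (2 × 2.2) = 437 nm.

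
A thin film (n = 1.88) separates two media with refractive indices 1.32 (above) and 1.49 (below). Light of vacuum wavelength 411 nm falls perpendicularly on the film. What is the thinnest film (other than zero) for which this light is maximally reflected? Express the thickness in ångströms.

547 Å

Top surface (1.32 → 1.88): reflection off a higher-index medium gives a half-wave phase shift.
At the lower boundary (n = 1.88 to n = 1.49) the reflected ray undergoes no phase shift.
Exactly one π shift → a net half-wave offset.
With one net inversion, constructive interference in reflection requires 2 n t = (m + ½) λ.
Minimum at m = 0: t = λ / (4 n) = 411 / (4 × 1.88) = 54.7 nm.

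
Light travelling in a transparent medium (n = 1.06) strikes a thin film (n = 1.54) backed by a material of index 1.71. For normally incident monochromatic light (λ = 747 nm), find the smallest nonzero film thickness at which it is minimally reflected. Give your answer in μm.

Top surface (1.06 → 1.54): reflection off a higher-index medium gives a half-wave phase shift.
Ray reflecting at the bottom interface goes from n = 1.54 toward n = 1.71: a half-wave phase shift.
Net: no relative phase inversion (both shifts match).
So the condition for destructive reflection is 2 n t = (m + ½) λ.
Minimum at m = 0: t = λ / (4 n) = 747 / (4 × 1.54) = 121 nm.

0.121 μm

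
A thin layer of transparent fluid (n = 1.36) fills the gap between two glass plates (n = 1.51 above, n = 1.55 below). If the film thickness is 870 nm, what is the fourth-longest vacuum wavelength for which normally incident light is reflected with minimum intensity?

At the upper boundary (n = 1.51 to n = 1.36) the reflected ray undergoes no phase shift.
Bottom surface (1.36 → 1.55): reflection off a higher-index medium gives a half-wave phase shift.
Net: one phase inversion between the two reflected rays.
For dark reflection here: 2 n t = m λ.
λ = 2 n t / m. The fourth-longest wavelength is m = 4: λ = 2 × 1.36 × 870 / 4.00 = 592 nm.

592 nm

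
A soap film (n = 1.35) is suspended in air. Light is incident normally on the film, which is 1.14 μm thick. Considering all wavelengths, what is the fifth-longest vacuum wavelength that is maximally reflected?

684 nm

Ray reflecting at the top interface goes from n = 1.0 toward n = 1.35: a half-wave phase shift.
Bottom surface (1.35 → 1.0): reflection off a lower-index medium gives no phase shift.
The two reflections differ by half a wavelength.
For maximum reflection here: 2 n t = (m + ½) λ.
λ = 2 n t / (m + ½). The fifth-longest wavelength is m = 4: λ = 2 × 1.35 × 1140 / 4.50 = 684 nm.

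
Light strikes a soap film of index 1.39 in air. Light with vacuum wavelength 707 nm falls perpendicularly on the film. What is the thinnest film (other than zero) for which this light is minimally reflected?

Top surface (1.0 → 1.39): reflection off a higher-index medium gives a half-wave phase shift.
Ray reflecting at the bottom interface goes from n = 1.39 toward n = 1.0: no phase shift.
The two reflections differ by half a wavelength.
So the condition for destructive reflection is 2 n t = m λ.
Minimum nonzero at m = 1: t = λ / (2 n) = 707 / (2 × 1.39) = 254 nm.

254 nm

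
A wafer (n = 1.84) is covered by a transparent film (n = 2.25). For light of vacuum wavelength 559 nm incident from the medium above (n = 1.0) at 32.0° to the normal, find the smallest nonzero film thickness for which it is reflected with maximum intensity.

Ray reflecting at the top interface goes from n = 1.0 toward n = 2.25: a half-wave phase shift.
Ray reflecting at the bottom interface goes from n = 2.25 toward n = 1.84: no phase shift.
Exactly one π shift → a net half-wave offset.
For bright reflection here: 2 n t cos θ_r = (m + ½) λ.
Snell's law: 1.0 sin 32.0° = 2.25 sin θ_r → sin θ_r = 0.236, cos θ_r = 0.972.
Minimum at m = 0: t = λ / (4 n cos θ_r) = 559 / (4 × 2.25 × 0.972) = 63.9 nm.

63.9 nm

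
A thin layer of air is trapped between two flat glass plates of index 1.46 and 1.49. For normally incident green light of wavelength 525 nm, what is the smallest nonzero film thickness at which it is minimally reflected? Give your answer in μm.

Top surface (1.46 → 1.0): reflection off a lower-index medium gives no phase shift.
Bottom surface (1.0 → 1.49): reflection off a higher-index medium gives a half-wave phase shift.
Net: one phase inversion between the two reflected rays.
With one net inversion, destructive interference in reflection requires 2 n t = m λ.
The smallest nonzero thickness corresponds to m = 1: t = m λ / (2 n) = 1.00 × 525 / (2 × 1.0) = 263 nm.

0.263 μm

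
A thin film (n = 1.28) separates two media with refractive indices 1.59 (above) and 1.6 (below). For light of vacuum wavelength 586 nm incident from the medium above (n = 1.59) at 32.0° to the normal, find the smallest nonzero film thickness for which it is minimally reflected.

304 nm

Ray reflecting at the top interface goes from n = 1.59 toward n = 1.28: no phase shift.
Ray reflecting at the bottom interface goes from n = 1.28 toward n = 1.6: a half-wave phase shift.
Exactly one π shift → a net half-wave offset.
So the condition for destructive reflection is 2 n t cos θ_r = m λ.
Snell's law: 1.59 sin 32.0° = 1.28 sin θ_r → sin θ_r = 0.658, cos θ_r = 0.753.
Minimum nonzero at m = 1: t = λ / (2 n cos θ_r) = 586 / (2 × 1.28 × 0.753) = 304 nm.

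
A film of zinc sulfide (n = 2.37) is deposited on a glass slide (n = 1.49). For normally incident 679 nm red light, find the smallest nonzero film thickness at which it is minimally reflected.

143 nm

At the upper boundary (n = 1.0 to n = 2.37) the reflected ray undergoes a half-wave phase shift.
Bottom surface (2.37 → 1.49): reflection off a lower-index medium gives no phase shift.
Net: one phase inversion between the two reflected rays.
With one net inversion, destructive interference in reflection requires 2 n t = m λ.
Minimum nonzero at m = 1: t = λ / (2 n) = 679 / (2 × 2.37) = 143 nm.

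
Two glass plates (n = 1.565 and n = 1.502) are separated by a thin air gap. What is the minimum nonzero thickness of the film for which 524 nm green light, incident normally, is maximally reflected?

Ray reflecting at the top interface goes from n = 1.565 toward n = 1.0: no phase shift.
Ray reflecting at the bottom interface goes from n = 1.0 toward n = 1.502: a half-wave phase shift.
The two reflections differ by half a wavelength.
With one net inversion, constructive interference in reflection requires 2 n t = (m + ½) λ.
Minimum at m = 0: t = λ / (4 n) = 524 / (4 × 1.0) = 131 nm.

131 nm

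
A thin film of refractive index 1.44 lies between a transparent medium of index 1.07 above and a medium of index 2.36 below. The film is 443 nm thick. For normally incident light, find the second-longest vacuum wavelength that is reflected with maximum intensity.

At the upper boundary (n = 1.07 to n = 1.44) the reflected ray undergoes a half-wave phase shift.
Bottom surface (1.44 → 2.36): reflection off a higher-index medium gives a half-wave phase shift.
The two reflections carry the same phase change, so no net offset.
With no net inversion, constructive interference in reflection requires 2 n t = m λ.
λ = 2 n t / m. The second-longest wavelength is m = 2: λ = 2 × 1.44 × 443 / 2.00 = 638 nm.

638 nm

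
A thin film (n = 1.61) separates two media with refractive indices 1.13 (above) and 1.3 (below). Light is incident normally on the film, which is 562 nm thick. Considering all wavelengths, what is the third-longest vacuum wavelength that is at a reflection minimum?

At the upper boundary (n = 1.13 to n = 1.61) the reflected ray undergoes a half-wave phase shift.
At the lower boundary (n = 1.61 to n = 1.3) the reflected ray undergoes no phase shift.
The two reflections differ by half a wavelength.
With one net inversion, destructive interference in reflection requires 2 n t = m λ.
λ = 2 n t / m. The third-longest wavelength is m = 3: λ = 2 × 1.61 × 562 / 3.00 = 603 nm.

603 nm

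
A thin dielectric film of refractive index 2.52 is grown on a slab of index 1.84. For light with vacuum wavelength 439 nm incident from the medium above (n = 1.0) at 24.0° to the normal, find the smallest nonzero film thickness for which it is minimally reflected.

At the upper boundary (n = 1.0 to n = 2.52) the reflected ray undergoes a half-wave phase shift.
Bottom surface (2.52 → 1.84): reflection off a lower-index medium gives no phase shift.
Net: one phase inversion between the two reflected rays.
With one net inversion, destructive interference in reflection requires 2 n t cos θ_r = m λ.
Snell's law: 1.0 sin 24.0° = 2.52 sin θ_r → sin θ_r = 0.161, cos θ_r = 0.987.
Minimum nonzero at m = 1: t = λ / (2 n cos θ_r) = 439 / (2 × 2.52 × 0.987) = 88.3 nm.

88.3 nm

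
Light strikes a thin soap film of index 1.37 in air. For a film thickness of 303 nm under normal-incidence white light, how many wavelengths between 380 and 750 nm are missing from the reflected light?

Ray reflecting at the top interface goes from n = 1.0 toward n = 1.37: a half-wave phase shift.
Bottom surface (1.37 → 1.0): reflection off a lower-index medium gives no phase shift.
Net: one phase inversion between the two reflected rays.
So the condition for destructive reflection is 2 n t = m λ.
λ = 2 n t / m = 830 / m nm.
m=1: 830 nm (IR); m=2: 415 nm (visible); m=3: 277 nm (UV).

1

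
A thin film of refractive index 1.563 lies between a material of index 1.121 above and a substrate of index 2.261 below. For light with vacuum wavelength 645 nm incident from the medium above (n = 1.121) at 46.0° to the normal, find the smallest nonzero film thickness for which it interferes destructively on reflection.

Ray reflecting at the top interface goes from n = 1.121 toward n = 1.563: a half-wave phase shift.
At the lower boundary (n = 1.563 to n = 2.261) the reflected ray undergoes a half-wave phase shift.
Zero or two π shifts → no net half-wave offset.
For minimum reflection here: 2 n t cos θ_r = (m + ½) λ.
Snell's law: 1.121 sin 46.0° = 1.563 sin θ_r → sin θ_r = 0.516, cos θ_r = 0.857.
Minimum at m = 0: t = λ / (4 n cos θ_r) = 645 / (4 × 1.563 × 0.857) = 120 nm.

120 nm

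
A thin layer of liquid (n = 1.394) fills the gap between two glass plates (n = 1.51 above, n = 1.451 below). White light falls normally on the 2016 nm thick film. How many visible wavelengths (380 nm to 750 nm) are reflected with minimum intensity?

7

Top surface (1.51 → 1.394): reflection off a lower-index medium gives no phase shift.
At the lower boundary (n = 1.394 to n = 1.451) the reflected ray undergoes a half-wave phase shift.
Exactly one π shift → a net half-wave offset.
So the condition for destructive reflection is 2 n t = m λ.
λ = 2 n t / m = 5621 / m nm.
m=7: 803 nm (IR); m=8: 703 nm (visible); m=9: 625 nm (visible); m=10: 562 nm (visible); m=11: 511 nm (visible); m=12: 468 nm (visible); m=13: 432 nm (visible); m=14: 401 nm (visible); m=15: 375 nm (UV).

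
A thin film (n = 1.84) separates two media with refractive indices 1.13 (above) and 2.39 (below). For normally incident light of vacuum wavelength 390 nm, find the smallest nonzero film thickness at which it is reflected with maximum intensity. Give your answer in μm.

At the upper boundary (n = 1.13 to n = 1.84) the reflected ray undergoes a half-wave phase shift.
At the lower boundary (n = 1.84 to n = 2.39) the reflected ray undergoes a half-wave phase shift.
The two reflections carry the same phase change, so no net offset.
With no net inversion, constructive interference in reflection requires 2 n t = m λ.
Minimum nonzero at m = 1: t = λ / (2 n) = 390 / (2 × 1.84) = 106 nm.

0.106 μm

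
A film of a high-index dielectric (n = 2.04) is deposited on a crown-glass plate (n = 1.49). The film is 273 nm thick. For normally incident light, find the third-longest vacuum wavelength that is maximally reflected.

Ray reflecting at the top interface goes from n = 1.0 toward n = 2.04: a half-wave phase shift.
Ray reflecting at the bottom interface goes from n = 2.04 toward n = 1.49: no phase shift.
Exactly one π shift → a net half-wave offset.
For maximum reflection here: 2 n t = (m + ½) λ.
λ = 2 n t / (m + ½). The third-longest wavelength is m = 2: λ = 2 × 2.04 × 273 / 2.50 = 446 nm.

446 nm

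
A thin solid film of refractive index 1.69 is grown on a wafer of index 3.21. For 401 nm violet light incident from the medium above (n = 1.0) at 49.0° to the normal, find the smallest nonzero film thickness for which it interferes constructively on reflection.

Top surface (1.0 → 1.69): reflection off a higher-index medium gives a half-wave phase shift.
Ray reflecting at the bottom interface goes from n = 1.69 toward n = 3.21: a half-wave phase shift.
The two reflections carry the same phase change, so no net offset.
For maximum reflection here: 2 n t cos θ_r = m λ.
Snell's law: 1.0 sin 49.0° = 1.69 sin θ_r → sin θ_r = 0.447, cos θ_r = 0.895.
Minimum nonzero at m = 1: t = λ / (2 n cos θ_r) = 401 / (2 × 1.69 × 0.895) = 133 nm.

133 nm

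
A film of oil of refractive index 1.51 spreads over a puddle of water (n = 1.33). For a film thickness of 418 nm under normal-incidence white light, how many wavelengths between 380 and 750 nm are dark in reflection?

2

Ray reflecting at the top interface goes from n = 1.0 toward n = 1.51: a half-wave phase shift.
Ray reflecting at the bottom interface goes from n = 1.51 toward n = 1.33: no phase shift.
Net: one phase inversion between the two reflected rays.
With one net inversion, destructive interference in reflection requires 2 n t = m λ.
λ = 2 n t / m = 1262 / m nm.
m=1: 1262 nm (IR); m=2: 631 nm (visible); m=3: 421 nm (visible); m=4: 316 nm (UV).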